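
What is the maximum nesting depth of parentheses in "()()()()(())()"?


Input: "()()()()(())()"
Tracking depth:
  Position 0 '(': depth becomes 1
  Position 1 ')': depth becomes 0
  Position 2 '(': depth becomes 1
  Position 3 ')': depth becomes 0
  Position 4 '(': depth becomes 1
  Position 5 ')': depth becomes 0
  Position 6 '(': depth becomes 1
  Position 7 ')': depth becomes 0
  Position 8 '(': depth becomes 1
  Position 9 '(': depth becomes 2
  Position 10 ')': depth becomes 1
  Position 11 ')': depth becomes 0
  Position 12 '(': depth becomes 1
  Position 13 ')': depth becomes 0
Maximum depth reached: 2

2


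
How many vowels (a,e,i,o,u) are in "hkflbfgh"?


Input: hkflbfgh
Checking each character:
  'h' at position 0: consonant
  'k' at position 1: consonant
  'f' at position 2: consonant
  'l' at position 3: consonant
  'b' at position 4: consonant
  'f' at position 5: consonant
  'g' at position 6: consonant
  'h' at position 7: consonant
Total vowels: 0

0


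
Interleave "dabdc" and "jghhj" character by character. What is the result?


Interleaving "dabdc" and "jghhj":
  Position 0: 'd' from first, 'j' from second => "dj"
  Position 1: 'a' from first, 'g' from second => "ag"
  Position 2: 'b' from first, 'h' from second => "bh"
  Position 3: 'd' from first, 'h' from second => "dh"
  Position 4: 'c' from first, 'j' from second => "cj"
Result: djagbhdhcj

djagbhdhcj


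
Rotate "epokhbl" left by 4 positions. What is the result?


Input: "epokhbl", rotate left by 4
First 4 characters: "epok"
Remaining characters: "hbl"
Concatenate remaining + first: "hbl" + "epok" = "hblepok"

hblepok


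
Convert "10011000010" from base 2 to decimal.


Input: "10011000010" in base 2
Positional expansion:
  Digit '1' (value 1) x 2^10 = 1024
  Digit '0' (value 0) x 2^9 = 0
  Digit '0' (value 0) x 2^8 = 0
  Digit '1' (value 1) x 2^7 = 128
  Digit '1' (value 1) x 2^6 = 64
  Digit '0' (value 0) x 2^5 = 0
  Digit '0' (value 0) x 2^4 = 0
  Digit '0' (value 0) x 2^3 = 0
  Digit '0' (value 0) x 2^2 = 0
  Digit '1' (value 1) x 2^1 = 2
  Digit '0' (value 0) x 2^0 = 0
Sum = 1218

1218


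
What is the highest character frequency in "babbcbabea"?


Input: babbcbabea
Character counts:
  'a': 3
  'b': 5
  'c': 1
  'e': 1
Maximum frequency: 5

5


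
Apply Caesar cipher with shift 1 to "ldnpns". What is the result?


Caesar cipher: shift "ldnpns" by 1
  'l' (pos 11) + 1 = pos 12 = 'm'
  'd' (pos 3) + 1 = pos 4 = 'e'
  'n' (pos 13) + 1 = pos 14 = 'o'
  'p' (pos 15) + 1 = pos 16 = 'q'
  'n' (pos 13) + 1 = pos 14 = 'o'
  's' (pos 18) + 1 = pos 19 = 't'
Result: meoqot

meoqot


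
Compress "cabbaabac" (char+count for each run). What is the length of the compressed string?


Input: cabbaabac
Runs:
  'c' x 1 => "c1"
  'a' x 1 => "a1"
  'b' x 2 => "b2"
  'a' x 2 => "a2"
  'b' x 1 => "b1"
  'a' x 1 => "a1"
  'c' x 1 => "c1"
Compressed: "c1a1b2a2b1a1c1"
Compressed length: 14

14


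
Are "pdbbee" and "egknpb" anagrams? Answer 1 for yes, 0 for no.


Strings: "pdbbee", "egknpb"
Sorted first:  bbdeep
Sorted second: begknp
Differ at position 1: 'b' vs 'e' => not anagrams

0


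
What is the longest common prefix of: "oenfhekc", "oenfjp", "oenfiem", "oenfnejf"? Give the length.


Words: oenfhekc, oenfjp, oenfiem, oenfnejf
  Position 0: all 'o' => match
  Position 1: all 'e' => match
  Position 2: all 'n' => match
  Position 3: all 'f' => match
  Position 4: ('h', 'j', 'i', 'n') => mismatch, stop
LCP = "oenf" (length 4)

4


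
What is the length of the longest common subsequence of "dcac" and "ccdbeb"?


LCS of "dcac" and "ccdbeb"
DP table:
           c    c    d    b    e    b
      0    0    0    0    0    0    0
  d   0    0    0    1    1    1    1
  c   0    1    1    1    1    1    1
  a   0    1    1    1    1    1    1
  c   0    1    2    2    2    2    2
LCS length = dp[4][6] = 2

2


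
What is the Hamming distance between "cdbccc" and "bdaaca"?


Comparing "cdbccc" and "bdaaca" position by position:
  Position 0: 'c' vs 'b' => differ
  Position 1: 'd' vs 'd' => same
  Position 2: 'b' vs 'a' => differ
  Position 3: 'c' vs 'a' => differ
  Position 4: 'c' vs 'c' => same
  Position 5: 'c' vs 'a' => differ
Total differences (Hamming distance): 4

4


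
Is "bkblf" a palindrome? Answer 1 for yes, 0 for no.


Input: bkblf
Reversed: flbkb
  Compare pos 0 ('b') with pos 4 ('f'): MISMATCH
  Compare pos 1 ('k') with pos 3 ('l'): MISMATCH
Result: not a palindrome

0


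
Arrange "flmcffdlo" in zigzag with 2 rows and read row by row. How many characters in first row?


Zigzag "flmcffdlo" into 2 rows:
Placing characters:
  'f' => row 0
  'l' => row 1
  'm' => row 0
  'c' => row 1
  'f' => row 0
  'f' => row 1
  'd' => row 0
  'l' => row 1
  'o' => row 0
Rows:
  Row 0: "fmfdo"
  Row 1: "lcfl"
First row length: 5

5


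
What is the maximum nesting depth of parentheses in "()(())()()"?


Input: "()(())()()"
Tracking depth:
  Position 0 '(': depth becomes 1
  Position 1 ')': depth becomes 0
  Position 2 '(': depth becomes 1
  Position 3 '(': depth becomes 2
  Position 4 ')': depth becomes 1
  Position 5 ')': depth becomes 0
  Position 6 '(': depth becomes 1
  Position 7 ')': depth becomes 0
  Position 8 '(': depth becomes 1
  Position 9 ')': depth becomes 0
Maximum depth reached: 2

2


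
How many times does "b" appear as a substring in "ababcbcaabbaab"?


Searching for "b" in "ababcbcaabbaab"
Scanning each position:
  Position 0: "a" => no
  Position 1: "b" => MATCH
  Position 2: "a" => no
  Position 3: "b" => MATCH
  Position 4: "c" => no
  Position 5: "b" => MATCH
  Position 6: "c" => no
  Position 7: "a" => no
  Position 8: "a" => no
  Position 9: "b" => MATCH
  Position 10: "b" => MATCH
  Position 11: "a" => no
  Position 12: "a" => no
  Position 13: "b" => MATCH
Total occurrences: 6

6


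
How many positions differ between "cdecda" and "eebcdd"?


Comparing "cdecda" and "eebcdd" position by position:
  Position 0: 'c' vs 'e' => DIFFER
  Position 1: 'd' vs 'e' => DIFFER
  Position 2: 'e' vs 'b' => DIFFER
  Position 3: 'c' vs 'c' => same
  Position 4: 'd' vs 'd' => same
  Position 5: 'a' vs 'd' => DIFFER
Positions that differ: 4

4


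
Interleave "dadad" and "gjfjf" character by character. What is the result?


Interleaving "dadad" and "gjfjf":
  Position 0: 'd' from first, 'g' from second => "dg"
  Position 1: 'a' from first, 'j' from second => "aj"
  Position 2: 'd' from first, 'f' from second => "df"
  Position 3: 'a' from first, 'j' from second => "aj"
  Position 4: 'd' from first, 'f' from second => "df"
Result: dgajdfajdf

dgajdfajdf


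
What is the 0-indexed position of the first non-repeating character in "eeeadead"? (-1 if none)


Input: eeeadead
Character frequencies:
  'a': 2
  'd': 2
  'e': 4
Scanning left to right for freq == 1:
  Position 0 ('e'): freq=4, skip
  Position 1 ('e'): freq=4, skip
  Position 2 ('e'): freq=4, skip
  Position 3 ('a'): freq=2, skip
  Position 4 ('d'): freq=2, skip
  Position 5 ('e'): freq=4, skip
  Position 6 ('a'): freq=2, skip
  Position 7 ('d'): freq=2, skip
  No unique character found => answer = -1

-1


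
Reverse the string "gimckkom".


Input: gimckkom
Reading characters right to left:
  Position 7: 'm'
  Position 6: 'o'
  Position 5: 'k'
  Position 4: 'k'
  Position 3: 'c'
  Position 2: 'm'
  Position 1: 'i'
  Position 0: 'g'
Reversed: mokkcmig

mokkcmig


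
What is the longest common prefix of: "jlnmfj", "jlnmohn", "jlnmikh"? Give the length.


Words: jlnmfj, jlnmohn, jlnmikh
  Position 0: all 'j' => match
  Position 1: all 'l' => match
  Position 2: all 'n' => match
  Position 3: all 'm' => match
  Position 4: ('f', 'o', 'i') => mismatch, stop
LCP = "jlnm" (length 4)

4


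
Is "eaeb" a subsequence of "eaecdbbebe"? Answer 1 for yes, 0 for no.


Check if "eaeb" is a subsequence of "eaecdbbebe"
Greedy scan:
  Position 0 ('e'): matches sub[0] = 'e'
  Position 1 ('a'): matches sub[1] = 'a'
  Position 2 ('e'): matches sub[2] = 'e'
  Position 3 ('c'): no match needed
  Position 4 ('d'): no match needed
  Position 5 ('b'): matches sub[3] = 'b'
  Position 6 ('b'): no match needed
  Position 7 ('e'): no match needed
  Position 8 ('b'): no match needed
  Position 9 ('e'): no match needed
All 4 characters matched => is a subsequence

1


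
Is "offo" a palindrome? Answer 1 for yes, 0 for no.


Input: offo
Reversed: offo
  Compare pos 0 ('o') with pos 3 ('o'): match
  Compare pos 1 ('f') with pos 2 ('f'): match
Result: palindrome

1


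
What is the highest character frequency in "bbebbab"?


Input: bbebbab
Character counts:
  'a': 1
  'b': 5
  'e': 1
Maximum frequency: 5

5


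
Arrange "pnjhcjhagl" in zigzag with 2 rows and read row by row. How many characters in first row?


Zigzag "pnjhcjhagl" into 2 rows:
Placing characters:
  'p' => row 0
  'n' => row 1
  'j' => row 0
  'h' => row 1
  'c' => row 0
  'j' => row 1
  'h' => row 0
  'a' => row 1
  'g' => row 0
  'l' => row 1
Rows:
  Row 0: "pjchg"
  Row 1: "nhjal"
First row length: 5

5


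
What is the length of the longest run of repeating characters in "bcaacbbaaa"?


Input: "bcaacbbaaa"
Scanning for longest run:
  Position 1 ('c'): new char, reset run to 1
  Position 2 ('a'): new char, reset run to 1
  Position 3 ('a'): continues run of 'a', length=2
  Position 4 ('c'): new char, reset run to 1
  Position 5 ('b'): new char, reset run to 1
  Position 6 ('b'): continues run of 'b', length=2
  Position 7 ('a'): new char, reset run to 1
  Position 8 ('a'): continues run of 'a', length=2
  Position 9 ('a'): continues run of 'a', length=3
Longest run: 'a' with length 3

3


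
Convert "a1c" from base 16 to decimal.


Input: "a1c" in base 16
Positional expansion:
  Digit 'a' (value 10) x 16^2 = 2560
  Digit '1' (value 1) x 16^1 = 16
  Digit 'c' (value 12) x 16^0 = 12
Sum = 2588

2588


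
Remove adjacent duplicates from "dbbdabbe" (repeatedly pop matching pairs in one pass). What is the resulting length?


Input: dbbdabbe
Stack-based adjacent duplicate removal:
  Read 'd': push. Stack: d
  Read 'b': push. Stack: db
  Read 'b': matches stack top 'b' => pop. Stack: d
  Read 'd': matches stack top 'd' => pop. Stack: (empty)
  Read 'a': push. Stack: a
  Read 'b': push. Stack: ab
  Read 'b': matches stack top 'b' => pop. Stack: a
  Read 'e': push. Stack: ae
Final stack: "ae" (length 2)

2


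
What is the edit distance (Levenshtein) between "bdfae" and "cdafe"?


Computing edit distance: "bdfae" -> "cdafe"
DP table:
           c    d    a    f    e
      0    1    2    3    4    5
  b   1    1    2    3    4    5
  d   2    2    1    2    3    4
  f   3    3    2    2    2    3
  a   4    4    3    2    3    3
  e   5    5    4    3    3    3
Edit distance = dp[5][5] = 3

3


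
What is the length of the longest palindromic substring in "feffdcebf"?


Input: "feffdcebf"
Checking substrings for palindromes:
  [0:3] "fef" (len 3) => palindrome
  [2:4] "ff" (len 2) => palindrome
Longest palindromic substring: "fef" with length 3

3


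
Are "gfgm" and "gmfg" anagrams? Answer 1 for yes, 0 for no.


Strings: "gfgm", "gmfg"
Sorted first:  fggm
Sorted second: fggm
Sorted forms match => anagrams

1


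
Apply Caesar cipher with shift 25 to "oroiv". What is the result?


Caesar cipher: shift "oroiv" by 25
  'o' (pos 14) + 25 = pos 13 = 'n'
  'r' (pos 17) + 25 = pos 16 = 'q'
  'o' (pos 14) + 25 = pos 13 = 'n'
  'i' (pos 8) + 25 = pos 7 = 'h'
  'v' (pos 21) + 25 = pos 20 = 'u'
Result: nqnhu

nqnhu


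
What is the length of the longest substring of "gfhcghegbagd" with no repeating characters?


Input: "gfhcghegbagd"
Sliding window (track last position of each char):
  Position 0 ('g'): window [0,0] length 1 -- new best
  Position 1 ('f'): window [0,1] length 2 -- new best
  Position 2 ('h'): window [0,2] length 3 -- new best
  Position 3 ('c'): window [0,3] length 4 -- new best
  Position 4 ('g'): repeat (last at 0), move window start to 1
  Position 4 ('g'): window [1,4] length 4
  Position 5 ('h'): repeat (last at 2), move window start to 3
  Position 5 ('h'): window [3,5] length 3
  Position 6 ('e'): window [3,6] length 4
  Position 7 ('g'): repeat (last at 4), move window start to 5
  Position 7 ('g'): window [5,7] length 3
  Position 8 ('b'): window [5,8] length 4
  Position 9 ('a'): window [5,9] length 5 -- new best
  Position 10 ('g'): repeat (last at 7), move window start to 8
  Position 10 ('g'): window [8,10] length 3
  Position 11 ('d'): window [8,11] length 4
Longest substring with no repeats: "hegba" with length 5

5


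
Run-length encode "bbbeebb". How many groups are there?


Input: bbbeebb
Scanning for consecutive runs:
  Group 1: 'b' x 3 (positions 0-2)
  Group 2: 'e' x 2 (positions 3-4)
  Group 3: 'b' x 2 (positions 5-6)
Total groups: 3

3


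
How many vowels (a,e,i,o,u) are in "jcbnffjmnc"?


Input: jcbnffjmnc
Checking each character:
  'j' at position 0: consonant
  'c' at position 1: consonant
  'b' at position 2: consonant
  'n' at position 3: consonant
  'f' at position 4: consonant
  'f' at position 5: consonant
  'j' at position 6: consonant
  'm' at position 7: consonant
  'n' at position 8: consonant
  'c' at position 9: consonant
Total vowels: 0

0


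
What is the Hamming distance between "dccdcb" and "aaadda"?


Comparing "dccdcb" and "aaadda" position by position:
  Position 0: 'd' vs 'a' => differ
  Position 1: 'c' vs 'a' => differ
  Position 2: 'c' vs 'a' => differ
  Position 3: 'd' vs 'd' => same
  Position 4: 'c' vs 'd' => differ
  Position 5: 'b' vs 'a' => differ
Total differences (Hamming distance): 5

5


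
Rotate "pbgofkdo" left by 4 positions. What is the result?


Input: "pbgofkdo", rotate left by 4
First 4 characters: "pbgo"
Remaining characters: "fkdo"
Concatenate remaining + first: "fkdo" + "pbgo" = "fkdopbgo"

fkdopbgo


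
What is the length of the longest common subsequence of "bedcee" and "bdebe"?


LCS of "bedcee" and "bdebe"
DP table:
           b    d    e    b    e
      0    0    0    0    0    0
  b   0    1    1    1    1    1
  e   0    1    1    2    2    2
  d   0    1    2    2    2    2
  c   0    1    2    2    2    2
  e   0    1    2    3    3    3
  e   0    1    2    3    3    4
LCS length = dp[6][5] = 4

4


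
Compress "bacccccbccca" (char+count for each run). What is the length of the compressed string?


Input: bacccccbccca
Runs:
  'b' x 1 => "b1"
  'a' x 1 => "a1"
  'c' x 5 => "c5"
  'b' x 1 => "b1"
  'c' x 3 => "c3"
  'a' x 1 => "a1"
Compressed: "b1a1c5b1c3a1"
Compressed length: 12

12


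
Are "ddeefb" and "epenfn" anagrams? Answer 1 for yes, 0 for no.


Strings: "ddeefb", "epenfn"
Sorted first:  bddeef
Sorted second: eefnnp
Differ at position 0: 'b' vs 'e' => not anagrams

0


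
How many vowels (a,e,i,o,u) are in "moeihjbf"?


Input: moeihjbf
Checking each character:
  'm' at position 0: consonant
  'o' at position 1: vowel (running total: 1)
  'e' at position 2: vowel (running total: 2)
  'i' at position 3: vowel (running total: 3)
  'h' at position 4: consonant
  'j' at position 5: consonant
  'b' at position 6: consonant
  'f' at position 7: consonant
Total vowels: 3

3


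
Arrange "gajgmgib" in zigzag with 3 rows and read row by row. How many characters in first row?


Zigzag "gajgmgib" into 3 rows:
Placing characters:
  'g' => row 0
  'a' => row 1
  'j' => row 2
  'g' => row 1
  'm' => row 0
  'g' => row 1
  'i' => row 2
  'b' => row 1
Rows:
  Row 0: "gm"
  Row 1: "aggb"
  Row 2: "ji"
First row length: 2

2


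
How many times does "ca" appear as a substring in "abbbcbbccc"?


Searching for "ca" in "abbbcbbccc"
Scanning each position:
  Position 0: "ab" => no
  Position 1: "bb" => no
  Position 2: "bb" => no
  Position 3: "bc" => no
  Position 4: "cb" => no
  Position 5: "bb" => no
  Position 6: "bc" => no
  Position 7: "cc" => no
  Position 8: "cc" => no
Total occurrences: 0

0


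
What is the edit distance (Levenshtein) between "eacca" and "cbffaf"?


Computing edit distance: "eacca" -> "cbffaf"
DP table:
           c    b    f    f    a    f
      0    1    2    3    4    5    6
  e   1    1    2    3    4    5    6
  a   2    2    2    3    4    4    5
  c   3    2    3    3    4    5    5
  c   4    3    3    4    4    5    6
  a   5    4    4    4    5    4    5
Edit distance = dp[5][6] = 5

5


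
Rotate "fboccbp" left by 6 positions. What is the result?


Input: "fboccbp", rotate left by 6
First 6 characters: "fboccb"
Remaining characters: "p"
Concatenate remaining + first: "p" + "fboccb" = "pfboccb"

pfboccb


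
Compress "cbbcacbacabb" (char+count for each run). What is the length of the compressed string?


Input: cbbcacbacabb
Runs:
  'c' x 1 => "c1"
  'b' x 2 => "b2"
  'c' x 1 => "c1"
  'a' x 1 => "a1"
  'c' x 1 => "c1"
  'b' x 1 => "b1"
  'a' x 1 => "a1"
  'c' x 1 => "c1"
  'a' x 1 => "a1"
  'b' x 2 => "b2"
Compressed: "c1b2c1a1c1b1a1c1a1b2"
Compressed length: 20

20


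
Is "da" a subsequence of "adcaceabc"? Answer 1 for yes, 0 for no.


Check if "da" is a subsequence of "adcaceabc"
Greedy scan:
  Position 0 ('a'): no match needed
  Position 1 ('d'): matches sub[0] = 'd'
  Position 2 ('c'): no match needed
  Position 3 ('a'): matches sub[1] = 'a'
  Position 4 ('c'): no match needed
  Position 5 ('e'): no match needed
  Position 6 ('a'): no match needed
  Position 7 ('b'): no match needed
  Position 8 ('c'): no match needed
All 2 characters matched => is a subsequence

1


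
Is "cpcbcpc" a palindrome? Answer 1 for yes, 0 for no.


Input: cpcbcpc
Reversed: cpcbcpc
  Compare pos 0 ('c') with pos 6 ('c'): match
  Compare pos 1 ('p') with pos 5 ('p'): match
  Compare pos 2 ('c') with pos 4 ('c'): match
Result: palindrome

1


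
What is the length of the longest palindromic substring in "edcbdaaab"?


Input: "edcbdaaab"
Checking substrings for palindromes:
  [5:8] "aaa" (len 3) => palindrome
  [5:7] "aa" (len 2) => palindrome
  [6:8] "aa" (len 2) => palindrome
Longest palindromic substring: "aaa" with length 3

3


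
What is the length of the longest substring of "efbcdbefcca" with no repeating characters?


Input: "efbcdbefcca"
Sliding window (track last position of each char):
  Position 0 ('e'): window [0,0] length 1 -- new best
  Position 1 ('f'): window [0,1] length 2 -- new best
  Position 2 ('b'): window [0,2] length 3 -- new best
  Position 3 ('c'): window [0,3] length 4 -- new best
  Position 4 ('d'): window [0,4] length 5 -- new best
  Position 5 ('b'): repeat (last at 2), move window start to 3
  Position 5 ('b'): window [3,5] length 3
  Position 6 ('e'): window [3,6] length 4
  Position 7 ('f'): window [3,7] length 5
  Position 8 ('c'): repeat (last at 3), move window start to 4
  Position 8 ('c'): window [4,8] length 5
  Position 9 ('c'): repeat (last at 8), move window start to 9
  Position 9 ('c'): window [9,9] length 1
  Position 10 ('a'): window [9,10] length 2
Longest substring with no repeats: "efbcd" with length 5

5


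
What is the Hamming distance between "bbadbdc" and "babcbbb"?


Comparing "bbadbdc" and "babcbbb" position by position:
  Position 0: 'b' vs 'b' => same
  Position 1: 'b' vs 'a' => differ
  Position 2: 'a' vs 'b' => differ
  Position 3: 'd' vs 'c' => differ
  Position 4: 'b' vs 'b' => same
  Position 5: 'd' vs 'b' => differ
  Position 6: 'c' vs 'b' => differ
Total differences (Hamming distance): 5

5


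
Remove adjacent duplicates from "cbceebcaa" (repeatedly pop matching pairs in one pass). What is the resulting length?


Input: cbceebcaa
Stack-based adjacent duplicate removal:
  Read 'c': push. Stack: c
  Read 'b': push. Stack: cb
  Read 'c': push. Stack: cbc
  Read 'e': push. Stack: cbce
  Read 'e': matches stack top 'e' => pop. Stack: cbc
  Read 'b': push. Stack: cbcb
  Read 'c': push. Stack: cbcbc
  Read 'a': push. Stack: cbcbca
  Read 'a': matches stack top 'a' => pop. Stack: cbcbc
Final stack: "cbcbc" (length 5)

5


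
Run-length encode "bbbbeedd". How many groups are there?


Input: bbbbeedd
Scanning for consecutive runs:
  Group 1: 'b' x 4 (positions 0-3)
  Group 2: 'e' x 2 (positions 4-5)
  Group 3: 'd' x 2 (positions 6-7)
Total groups: 3

3


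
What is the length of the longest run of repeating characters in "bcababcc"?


Input: "bcababcc"
Scanning for longest run:
  Position 1 ('c'): new char, reset run to 1
  Position 2 ('a'): new char, reset run to 1
  Position 3 ('b'): new char, reset run to 1
  Position 4 ('a'): new char, reset run to 1
  Position 5 ('b'): new char, reset run to 1
  Position 6 ('c'): new char, reset run to 1
  Position 7 ('c'): continues run of 'c', length=2
Longest run: 'c' with length 2

2


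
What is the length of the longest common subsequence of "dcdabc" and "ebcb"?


LCS of "dcdabc" and "ebcb"
DP table:
           e    b    c    b
      0    0    0    0    0
  d   0    0    0    0    0
  c   0    0    0    1    1
  d   0    0    0    1    1
  a   0    0    0    1    1
  b   0    0    1    1    2
  c   0    0    1    2    2
LCS length = dp[6][4] = 2

2


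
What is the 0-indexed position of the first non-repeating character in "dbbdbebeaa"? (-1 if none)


Input: dbbdbebeaa
Character frequencies:
  'a': 2
  'b': 4
  'd': 2
  'e': 2
Scanning left to right for freq == 1:
  Position 0 ('d'): freq=2, skip
  Position 1 ('b'): freq=4, skip
  Position 2 ('b'): freq=4, skip
  Position 3 ('d'): freq=2, skip
  Position 4 ('b'): freq=4, skip
  Position 5 ('e'): freq=2, skip
  Position 6 ('b'): freq=4, skip
  Position 7 ('e'): freq=2, skip
  Position 8 ('a'): freq=2, skip
  Position 9 ('a'): freq=2, skip
  No unique character found => answer = -1

-1


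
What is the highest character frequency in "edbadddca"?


Input: edbadddca
Character counts:
  'a': 2
  'b': 1
  'c': 1
  'd': 4
  'e': 1
Maximum frequency: 4

4


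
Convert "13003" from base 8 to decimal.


Input: "13003" in base 8
Positional expansion:
  Digit '1' (value 1) x 8^4 = 4096
  Digit '3' (value 3) x 8^3 = 1536
  Digit '0' (value 0) x 8^2 = 0
  Digit '0' (value 0) x 8^1 = 0
  Digit '3' (value 3) x 8^0 = 3
Sum = 5635

5635


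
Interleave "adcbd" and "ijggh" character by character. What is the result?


Interleaving "adcbd" and "ijggh":
  Position 0: 'a' from first, 'i' from second => "ai"
  Position 1: 'd' from first, 'j' from second => "dj"
  Position 2: 'c' from first, 'g' from second => "cg"
  Position 3: 'b' from first, 'g' from second => "bg"
  Position 4: 'd' from first, 'h' from second => "dh"
Result: aidjcgbgdh

aidjcgbgdh


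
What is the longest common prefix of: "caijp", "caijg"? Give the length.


Words: caijp, caijg
  Position 0: all 'c' => match
  Position 1: all 'a' => match
  Position 2: all 'i' => match
  Position 3: all 'j' => match
  Position 4: ('p', 'g') => mismatch, stop
LCP = "caij" (length 4)

4


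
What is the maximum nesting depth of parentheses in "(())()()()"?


Input: "(())()()()"
Tracking depth:
  Position 0 '(': depth becomes 1
  Position 1 '(': depth becomes 2
  Position 2 ')': depth becomes 1
  Position 3 ')': depth becomes 0
  Position 4 '(': depth becomes 1
  Position 5 ')': depth becomes 0
  Position 6 '(': depth becomes 1
  Position 7 ')': depth becomes 0
  Position 8 '(': depth becomes 1
  Position 9 ')': depth becomes 0
Maximum depth reached: 2

2


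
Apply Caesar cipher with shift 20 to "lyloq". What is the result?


Caesar cipher: shift "lyloq" by 20
  'l' (pos 11) + 20 = pos 5 = 'f'
  'y' (pos 24) + 20 = pos 18 = 's'
  'l' (pos 11) + 20 = pos 5 = 'f'
  'o' (pos 14) + 20 = pos 8 = 'i'
  'q' (pos 16) + 20 = pos 10 = 'k'
Result: fsfik

fsfik


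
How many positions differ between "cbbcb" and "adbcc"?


Comparing "cbbcb" and "adbcc" position by position:
  Position 0: 'c' vs 'a' => DIFFER
  Position 1: 'b' vs 'd' => DIFFER
  Position 2: 'b' vs 'b' => same
  Position 3: 'c' vs 'c' => same
  Position 4: 'b' vs 'c' => DIFFER
Positions that differ: 3

3


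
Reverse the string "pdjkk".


Input: pdjkk
Reading characters right to left:
  Position 4: 'k'
  Position 3: 'k'
  Position 2: 'j'
  Position 1: 'd'
  Position 0: 'p'
Reversed: kkjdp

kkjdp


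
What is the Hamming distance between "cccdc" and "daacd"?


Comparing "cccdc" and "daacd" position by position:
  Position 0: 'c' vs 'd' => differ
  Position 1: 'c' vs 'a' => differ
  Position 2: 'c' vs 'a' => differ
  Position 3: 'd' vs 'c' => differ
  Position 4: 'c' vs 'd' => differ
Total differences (Hamming distance): 5

5


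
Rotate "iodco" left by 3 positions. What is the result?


Input: "iodco", rotate left by 3
First 3 characters: "iod"
Remaining characters: "co"
Concatenate remaining + first: "co" + "iod" = "coiod"

coiod


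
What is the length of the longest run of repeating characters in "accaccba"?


Input: "accaccba"
Scanning for longest run:
  Position 1 ('c'): new char, reset run to 1
  Position 2 ('c'): continues run of 'c', length=2
  Position 3 ('a'): new char, reset run to 1
  Position 4 ('c'): new char, reset run to 1
  Position 5 ('c'): continues run of 'c', length=2
  Position 6 ('b'): new char, reset run to 1
  Position 7 ('a'): new char, reset run to 1
Longest run: 'c' with length 2

2


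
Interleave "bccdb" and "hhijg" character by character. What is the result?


Interleaving "bccdb" and "hhijg":
  Position 0: 'b' from first, 'h' from second => "bh"
  Position 1: 'c' from first, 'h' from second => "ch"
  Position 2: 'c' from first, 'i' from second => "ci"
  Position 3: 'd' from first, 'j' from second => "dj"
  Position 4: 'b' from first, 'g' from second => "bg"
Result: bhchcidjbg

bhchcidjbg


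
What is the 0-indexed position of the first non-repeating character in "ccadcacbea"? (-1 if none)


Input: ccadcacbea
Character frequencies:
  'a': 3
  'b': 1
  'c': 4
  'd': 1
  'e': 1
Scanning left to right for freq == 1:
  Position 0 ('c'): freq=4, skip
  Position 1 ('c'): freq=4, skip
  Position 2 ('a'): freq=3, skip
  Position 3 ('d'): unique! => answer = 3

3


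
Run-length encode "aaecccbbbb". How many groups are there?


Input: aaecccbbbb
Scanning for consecutive runs:
  Group 1: 'a' x 2 (positions 0-1)
  Group 2: 'e' x 1 (positions 2-2)
  Group 3: 'c' x 3 (positions 3-5)
  Group 4: 'b' x 4 (positions 6-9)
Total groups: 4

4


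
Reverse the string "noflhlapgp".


Input: noflhlapgp
Reading characters right to left:
  Position 9: 'p'
  Position 8: 'g'
  Position 7: 'p'
  Position 6: 'a'
  Position 5: 'l'
  Position 4: 'h'
  Position 3: 'l'
  Position 2: 'f'
  Position 1: 'o'
  Position 0: 'n'
Reversed: pgpalhlfon

pgpalhlfon


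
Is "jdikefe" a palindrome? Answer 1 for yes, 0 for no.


Input: jdikefe
Reversed: efekidj
  Compare pos 0 ('j') with pos 6 ('e'): MISMATCH
  Compare pos 1 ('d') with pos 5 ('f'): MISMATCH
  Compare pos 2 ('i') with pos 4 ('e'): MISMATCH
Result: not a palindrome

0


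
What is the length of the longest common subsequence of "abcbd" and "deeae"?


LCS of "abcbd" and "deeae"
DP table:
           d    e    e    a    e
      0    0    0    0    0    0
  a   0    0    0    0    1    1
  b   0    0    0    0    1    1
  c   0    0    0    0    1    1
  b   0    0    0    0    1    1
  d   0    1    1    1    1    1
LCS length = dp[5][5] = 1

1


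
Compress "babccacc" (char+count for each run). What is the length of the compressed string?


Input: babccacc
Runs:
  'b' x 1 => "b1"
  'a' x 1 => "a1"
  'b' x 1 => "b1"
  'c' x 2 => "c2"
  'a' x 1 => "a1"
  'c' x 2 => "c2"
Compressed: "b1a1b1c2a1c2"
Compressed length: 12

12


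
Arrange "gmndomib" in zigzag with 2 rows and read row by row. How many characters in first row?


Zigzag "gmndomib" into 2 rows:
Placing characters:
  'g' => row 0
  'm' => row 1
  'n' => row 0
  'd' => row 1
  'o' => row 0
  'm' => row 1
  'i' => row 0
  'b' => row 1
Rows:
  Row 0: "gnoi"
  Row 1: "mdmb"
First row length: 4

4


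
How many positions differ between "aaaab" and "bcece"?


Comparing "aaaab" and "bcece" position by position:
  Position 0: 'a' vs 'b' => DIFFER
  Position 1: 'a' vs 'c' => DIFFER
  Position 2: 'a' vs 'e' => DIFFER
  Position 3: 'a' vs 'c' => DIFFER
  Position 4: 'b' vs 'e' => DIFFER
Positions that differ: 5

5


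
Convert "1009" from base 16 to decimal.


Input: "1009" in base 16
Positional expansion:
  Digit '1' (value 1) x 16^3 = 4096
  Digit '0' (value 0) x 16^2 = 0
  Digit '0' (value 0) x 16^1 = 0
  Digit '9' (value 9) x 16^0 = 9
Sum = 4105

4105


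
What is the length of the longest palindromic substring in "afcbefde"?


Input: "afcbefde"
Checking substrings for palindromes:
  No multi-char palindromic substrings found
Longest palindromic substring: "a" with length 1

1


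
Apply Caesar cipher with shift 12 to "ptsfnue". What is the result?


Caesar cipher: shift "ptsfnue" by 12
  'p' (pos 15) + 12 = pos 1 = 'b'
  't' (pos 19) + 12 = pos 5 = 'f'
  's' (pos 18) + 12 = pos 4 = 'e'
  'f' (pos 5) + 12 = pos 17 = 'r'
  'n' (pos 13) + 12 = pos 25 = 'z'
  'u' (pos 20) + 12 = pos 6 = 'g'
  'e' (pos 4) + 12 = pos 16 = 'q'
Result: bferzgq

bferzgq


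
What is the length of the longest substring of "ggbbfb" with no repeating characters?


Input: "ggbbfb"
Sliding window (track last position of each char):
  Position 0 ('g'): window [0,0] length 1 -- new best
  Position 1 ('g'): repeat (last at 0), move window start to 1
  Position 1 ('g'): window [1,1] length 1
  Position 2 ('b'): window [1,2] length 2 -- new best
  Position 3 ('b'): repeat (last at 2), move window start to 3
  Position 3 ('b'): window [3,3] length 1
  Position 4 ('f'): window [3,4] length 2
  Position 5 ('b'): repeat (last at 3), move window start to 4
  Position 5 ('b'): window [4,5] length 2
Longest substring with no repeats: "gb" with length 2

2


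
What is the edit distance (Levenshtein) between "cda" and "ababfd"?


Computing edit distance: "cda" -> "ababfd"
DP table:
           a    b    a    b    f    d
      0    1    2    3    4    5    6
  c   1    1    2    3    4    5    6
  d   2    2    2    3    4    5    5
  a   3    2    3    2    3    4    5
Edit distance = dp[3][6] = 5

5


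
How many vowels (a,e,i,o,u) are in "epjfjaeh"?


Input: epjfjaeh
Checking each character:
  'e' at position 0: vowel (running total: 1)
  'p' at position 1: consonant
  'j' at position 2: consonant
  'f' at position 3: consonant
  'j' at position 4: consonant
  'a' at position 5: vowel (running total: 2)
  'e' at position 6: vowel (running total: 3)
  'h' at position 7: consonant
Total vowels: 3

3


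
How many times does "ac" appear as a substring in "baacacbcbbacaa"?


Searching for "ac" in "baacacbcbbacaa"
Scanning each position:
  Position 0: "ba" => no
  Position 1: "aa" => no
  Position 2: "ac" => MATCH
  Position 3: "ca" => no
  Position 4: "ac" => MATCH
  Position 5: "cb" => no
  Position 6: "bc" => no
  Position 7: "cb" => no
  Position 8: "bb" => no
  Position 9: "ba" => no
  Position 10: "ac" => MATCH
  Position 11: "ca" => no
  Position 12: "aa" => no
Total occurrences: 3

3


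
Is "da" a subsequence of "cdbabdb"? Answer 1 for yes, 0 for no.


Check if "da" is a subsequence of "cdbabdb"
Greedy scan:
  Position 0 ('c'): no match needed
  Position 1 ('d'): matches sub[0] = 'd'
  Position 2 ('b'): no match needed
  Position 3 ('a'): matches sub[1] = 'a'
  Position 4 ('b'): no match needed
  Position 5 ('d'): no match needed
  Position 6 ('b'): no match needed
All 2 characters matched => is a subsequence

1


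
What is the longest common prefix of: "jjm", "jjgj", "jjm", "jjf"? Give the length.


Words: jjm, jjgj, jjm, jjf
  Position 0: all 'j' => match
  Position 1: all 'j' => match
  Position 2: ('m', 'g', 'm', 'f') => mismatch, stop
LCP = "jj" (length 2)

2


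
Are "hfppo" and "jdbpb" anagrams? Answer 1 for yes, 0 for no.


Strings: "hfppo", "jdbpb"
Sorted first:  fhopp
Sorted second: bbdjp
Differ at position 0: 'f' vs 'b' => not anagrams

0


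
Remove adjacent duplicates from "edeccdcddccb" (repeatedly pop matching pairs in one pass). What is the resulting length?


Input: edeccdcddccb
Stack-based adjacent duplicate removal:
  Read 'e': push. Stack: e
  Read 'd': push. Stack: ed
  Read 'e': push. Stack: ede
  Read 'c': push. Stack: edec
  Read 'c': matches stack top 'c' => pop. Stack: ede
  Read 'd': push. Stack: eded
  Read 'c': push. Stack: ededc
  Read 'd': push. Stack: ededcd
  Read 'd': matches stack top 'd' => pop. Stack: ededc
  Read 'c': matches stack top 'c' => pop. Stack: eded
  Read 'c': push. Stack: ededc
  Read 'b': push. Stack: ededcb
Final stack: "ededcb" (length 6)

6


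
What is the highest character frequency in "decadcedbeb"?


Input: decadcedbeb
Character counts:
  'a': 1
  'b': 2
  'c': 2
  'd': 3
  'e': 3
Maximum frequency: 3

3


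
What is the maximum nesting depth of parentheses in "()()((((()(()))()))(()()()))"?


Input: "()()((((()(()))()))(()()()))"
Tracking depth:
  Position 0 '(': depth becomes 1
  Position 1 ')': depth becomes 0
  Position 2 '(': depth becomes 1
  Position 3 ')': depth becomes 0
  Position 4 '(': depth becomes 1
  Position 5 '(': depth becomes 2
  Position 6 '(': depth becomes 3
  Position 7 '(': depth becomes 4
  Position 8 '(': depth becomes 5
  Position 9 ')': depth becomes 4
  Position 10 '(': depth becomes 5
  Position 11 '(': depth becomes 6
  Position 12 ')': depth becomes 5
  Position 13 ')': depth becomes 4
  Position 14 ')': depth becomes 3
  Position 15 '(': depth becomes 4
  Position 16 ')': depth becomes 3
  Position 17 ')': depth becomes 2
  Position 18 ')': depth becomes 1
  Position 19 '(': depth becomes 2
  Position 20 '(': depth becomes 3
  Position 21 ')': depth becomes 2
  Position 22 '(': depth becomes 3
  Position 23 ')': depth becomes 2
  Position 24 '(': depth becomes 3
  Position 25 ')': depth becomes 2
  Position 26 ')': depth becomes 1
  Position 27 ')': depth becomes 0
Maximum depth reached: 6

6


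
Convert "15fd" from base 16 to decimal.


Input: "15fd" in base 16
Positional expansion:
  Digit '1' (value 1) x 16^3 = 4096
  Digit '5' (value 5) x 16^2 = 1280
  Digit 'f' (value 15) x 16^1 = 240
  Digit 'd' (value 13) x 16^0 = 13
Sum = 5629

5629


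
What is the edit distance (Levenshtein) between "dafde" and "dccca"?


Computing edit distance: "dafde" -> "dccca"
DP table:
           d    c    c    c    a
      0    1    2    3    4    5
  d   1    0    1    2    3    4
  a   2    1    1    2    3    3
  f   3    2    2    2    3    4
  d   4    3    3    3    3    4
  e   5    4    4    4    4    4
Edit distance = dp[5][5] = 4

4


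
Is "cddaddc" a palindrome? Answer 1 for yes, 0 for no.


Input: cddaddc
Reversed: cddaddc
  Compare pos 0 ('c') with pos 6 ('c'): match
  Compare pos 1 ('d') with pos 5 ('d'): match
  Compare pos 2 ('d') with pos 4 ('d'): match
Result: palindrome

1


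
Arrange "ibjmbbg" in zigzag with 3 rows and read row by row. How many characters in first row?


Zigzag "ibjmbbg" into 3 rows:
Placing characters:
  'i' => row 0
  'b' => row 1
  'j' => row 2
  'm' => row 1
  'b' => row 0
  'b' => row 1
  'g' => row 2
Rows:
  Row 0: "ib"
  Row 1: "bmb"
  Row 2: "jg"
First row length: 2

2


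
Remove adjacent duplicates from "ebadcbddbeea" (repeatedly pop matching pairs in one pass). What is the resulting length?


Input: ebadcbddbeea
Stack-based adjacent duplicate removal:
  Read 'e': push. Stack: e
  Read 'b': push. Stack: eb
  Read 'a': push. Stack: eba
  Read 'd': push. Stack: ebad
  Read 'c': push. Stack: ebadc
  Read 'b': push. Stack: ebadcb
  Read 'd': push. Stack: ebadcbd
  Read 'd': matches stack top 'd' => pop. Stack: ebadcb
  Read 'b': matches stack top 'b' => pop. Stack: ebadc
  Read 'e': push. Stack: ebadce
  Read 'e': matches stack top 'e' => pop. Stack: ebadc
  Read 'a': push. Stack: ebadca
Final stack: "ebadca" (length 6)

6


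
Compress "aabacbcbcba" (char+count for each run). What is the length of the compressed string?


Input: aabacbcbcba
Runs:
  'a' x 2 => "a2"
  'b' x 1 => "b1"
  'a' x 1 => "a1"
  'c' x 1 => "c1"
  'b' x 1 => "b1"
  'c' x 1 => "c1"
  'b' x 1 => "b1"
  'c' x 1 => "c1"
  'b' x 1 => "b1"
  'a' x 1 => "a1"
Compressed: "a2b1a1c1b1c1b1c1b1a1"
Compressed length: 20

20


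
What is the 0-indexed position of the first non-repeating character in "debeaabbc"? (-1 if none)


Input: debeaabbc
Character frequencies:
  'a': 2
  'b': 3
  'c': 1
  'd': 1
  'e': 2
Scanning left to right for freq == 1:
  Position 0 ('d'): unique! => answer = 0

0


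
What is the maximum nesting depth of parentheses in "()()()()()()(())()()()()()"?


Input: "()()()()()()(())()()()()()"
Tracking depth:
  Position 0 '(': depth becomes 1
  Position 1 ')': depth becomes 0
  Position 2 '(': depth becomes 1
  Position 3 ')': depth becomes 0
  Position 4 '(': depth becomes 1
  Position 5 ')': depth becomes 0
  Position 6 '(': depth becomes 1
  Position 7 ')': depth becomes 0
  Position 8 '(': depth becomes 1
  Position 9 ')': depth becomes 0
  Position 10 '(': depth becomes 1
  Position 11 ')': depth becomes 0
  Position 12 '(': depth becomes 1
  Position 13 '(': depth becomes 2
  Position 14 ')': depth becomes 1
  Position 15 ')': depth becomes 0
  Position 16 '(': depth becomes 1
  Position 17 ')': depth becomes 0
  Position 18 '(': depth becomes 1
  Position 19 ')': depth becomes 0
  Position 20 '(': depth becomes 1
  Position 21 ')': depth becomes 0
  Position 22 '(': depth becomes 1
  Position 23 ')': depth becomes 0
  Position 24 '(': depth becomes 1
  Position 25 ')': depth becomes 0
Maximum depth reached: 2

2


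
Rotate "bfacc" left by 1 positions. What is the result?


Input: "bfacc", rotate left by 1
First 1 characters: "b"
Remaining characters: "facc"
Concatenate remaining + first: "facc" + "b" = "faccb"

faccb


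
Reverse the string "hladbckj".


Input: hladbckj
Reading characters right to left:
  Position 7: 'j'
  Position 6: 'k'
  Position 5: 'c'
  Position 4: 'b'
  Position 3: 'd'
  Position 2: 'a'
  Position 1: 'l'
  Position 0: 'h'
Reversed: jkcbdalh

jkcbdalh


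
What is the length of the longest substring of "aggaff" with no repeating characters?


Input: "aggaff"
Sliding window (track last position of each char):
  Position 0 ('a'): window [0,0] length 1 -- new best
  Position 1 ('g'): window [0,1] length 2 -- new best
  Position 2 ('g'): repeat (last at 1), move window start to 2
  Position 2 ('g'): window [2,2] length 1
  Position 3 ('a'): window [2,3] length 2
  Position 4 ('f'): window [2,4] length 3 -- new best
  Position 5 ('f'): repeat (last at 4), move window start to 5
  Position 5 ('f'): window [5,5] length 1
Longest substring with no repeats: "gaf" with length 3

3


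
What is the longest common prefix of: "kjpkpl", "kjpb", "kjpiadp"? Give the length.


Words: kjpkpl, kjpb, kjpiadp
  Position 0: all 'k' => match
  Position 1: all 'j' => match
  Position 2: all 'p' => match
  Position 3: ('k', 'b', 'i') => mismatch, stop
LCP = "kjp" (length 3)

3


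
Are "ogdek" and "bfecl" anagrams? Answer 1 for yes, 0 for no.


Strings: "ogdek", "bfecl"
Sorted first:  degko
Sorted second: bcefl
Differ at position 0: 'd' vs 'b' => not anagrams

0


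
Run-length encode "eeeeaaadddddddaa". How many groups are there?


Input: eeeeaaadddddddaa
Scanning for consecutive runs:
  Group 1: 'e' x 4 (positions 0-3)
  Group 2: 'a' x 3 (positions 4-6)
  Group 3: 'd' x 7 (positions 7-13)
  Group 4: 'a' x 2 (positions 14-15)
Total groups: 4

4


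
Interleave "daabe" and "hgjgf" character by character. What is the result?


Interleaving "daabe" and "hgjgf":
  Position 0: 'd' from first, 'h' from second => "dh"
  Position 1: 'a' from first, 'g' from second => "ag"
  Position 2: 'a' from first, 'j' from second => "aj"
  Position 3: 'b' from first, 'g' from second => "bg"
  Position 4: 'e' from first, 'f' from second => "ef"
Result: dhagajbgef

dhagajbgef


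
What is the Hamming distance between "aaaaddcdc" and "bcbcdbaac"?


Comparing "aaaaddcdc" and "bcbcdbaac" position by position:
  Position 0: 'a' vs 'b' => differ
  Position 1: 'a' vs 'c' => differ
  Position 2: 'a' vs 'b' => differ
  Position 3: 'a' vs 'c' => differ
  Position 4: 'd' vs 'd' => same
  Position 5: 'd' vs 'b' => differ
  Position 6: 'c' vs 'a' => differ
  Position 7: 'd' vs 'a' => differ
  Position 8: 'c' vs 'c' => same
Total differences (Hamming distance): 7

7
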